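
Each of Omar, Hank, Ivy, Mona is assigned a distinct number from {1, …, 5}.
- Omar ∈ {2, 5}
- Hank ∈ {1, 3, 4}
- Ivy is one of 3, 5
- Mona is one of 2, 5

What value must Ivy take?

3

Omar and Mona share exactly the 2 values {2, 5}; by pigeonhole those values go to them, so strike 2, 5 from Ivy.
So Ivy = 3.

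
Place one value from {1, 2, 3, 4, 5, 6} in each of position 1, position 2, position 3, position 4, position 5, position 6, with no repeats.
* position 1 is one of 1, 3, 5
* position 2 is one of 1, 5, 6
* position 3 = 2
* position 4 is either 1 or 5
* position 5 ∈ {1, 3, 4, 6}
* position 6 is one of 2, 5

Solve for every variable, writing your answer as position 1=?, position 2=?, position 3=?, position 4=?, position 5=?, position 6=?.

position 1=3, position 2=6, position 3=2, position 4=1, position 5=4, position 6=5

position 3's domain is down to {2}, so position 3 = 2. So position 6 can't be 2.
position 6 has just one choice, so position 6 = 5. Eliminate 5 elsewhere: position 1, position 2, position 4.
That leaves position 4 = 1. So position 1, position 2, position 5 can't be 1.
That leaves position 1 = 3. Eliminate 3 elsewhere: position 5.
That leaves position 2 = 6. So position 5 can't be 6.
That leaves position 5 = 4.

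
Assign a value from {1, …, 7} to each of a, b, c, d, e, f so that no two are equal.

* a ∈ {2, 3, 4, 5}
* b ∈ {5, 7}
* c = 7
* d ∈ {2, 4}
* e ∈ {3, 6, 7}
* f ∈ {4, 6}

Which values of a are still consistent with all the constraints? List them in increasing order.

c has just one choice, so c = 7. Remove 7 from b, e.
b's domain is down to {5}, so b = 5. So a can't be 5.
No further eliminations apply; a can still be any of 2, 3, 4.

2, 3, 4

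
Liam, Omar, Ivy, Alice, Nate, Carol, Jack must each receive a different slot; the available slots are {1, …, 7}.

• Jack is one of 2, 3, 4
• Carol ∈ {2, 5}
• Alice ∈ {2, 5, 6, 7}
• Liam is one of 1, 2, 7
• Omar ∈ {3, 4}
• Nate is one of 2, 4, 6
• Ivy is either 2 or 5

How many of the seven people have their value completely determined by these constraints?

3

The 7 variables draw from only 7 values {1, 2, 3, 4, 5, 6, 7}, so each is used; only Liam can be 1, hence Liam = 1.
Among the 6 still-open variables, 7 fits only Alice (and all 6 values in {2, 3, 4, 5, 6, 7} must be used), so Alice = 7.
The 5 still-open variables together cover exactly {2, 3, 4, 5, 6} — 5 values for 5 variables — and 6 appears only in Nate's list, so Nate = 6.
Ivy and Carol between them cover only {2, 5} — a naked pair. Remove those values from Jack.
Determined: Liam=1, Alice=7, Nate=6. The other people each still have more than one consistent value. That makes 3.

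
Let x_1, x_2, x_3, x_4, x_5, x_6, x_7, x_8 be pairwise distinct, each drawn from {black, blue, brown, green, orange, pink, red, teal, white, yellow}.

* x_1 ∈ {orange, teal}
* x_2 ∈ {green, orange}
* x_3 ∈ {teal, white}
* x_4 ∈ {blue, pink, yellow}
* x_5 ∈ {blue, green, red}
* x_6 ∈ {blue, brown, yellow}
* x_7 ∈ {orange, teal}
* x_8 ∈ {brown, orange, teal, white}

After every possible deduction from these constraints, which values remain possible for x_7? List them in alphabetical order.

x_1 and x_7 between them cover only {orange, teal} — a naked pair. Remove those values from x_2, x_3, x_8.
x_2's domain is down to {green}, so x_2 = green. Remove green from x_5.
x_3 has just one choice, so x_3 = white. Remove white from x_8.
x_8's domain is down to {brown}, so x_8 = brown. Strike brown from x_6.
No further eliminations apply; x_7 can still be any of orange, teal.

orange, teal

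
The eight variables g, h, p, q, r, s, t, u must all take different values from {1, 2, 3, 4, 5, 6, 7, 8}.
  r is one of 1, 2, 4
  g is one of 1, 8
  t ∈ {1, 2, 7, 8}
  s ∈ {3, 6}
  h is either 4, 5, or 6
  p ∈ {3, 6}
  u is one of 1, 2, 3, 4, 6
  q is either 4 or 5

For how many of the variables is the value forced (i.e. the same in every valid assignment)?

2

Among the 8 variables, 7 fits only t (and all 8 values in {1, 2, 3, 4, 5, 6, 7, 8} must be used), so t = 7.
Among the 7 still-open variables, 8 fits only g (and all 7 values in {1, 2, 3, 4, 5, 6, 8} must be used), so g = 8.
p and s between them cover only {3, 6} — a naked pair. Remove those values from h, u.
h and q between them cover only {4, 5} — a naked pair. Remove those values from r, u.
Determined: g=8, t=7. The other variables each still have more than one consistent value. That makes 2.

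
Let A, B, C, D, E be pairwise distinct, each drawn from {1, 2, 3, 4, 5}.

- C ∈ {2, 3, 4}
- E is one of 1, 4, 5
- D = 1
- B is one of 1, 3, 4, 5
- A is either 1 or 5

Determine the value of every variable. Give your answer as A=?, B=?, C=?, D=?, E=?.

A=5, B=3, C=2, D=1, E=4

D's domain is down to {1}, so D = 1. So A, B, E can't be 1.
A's domain is down to {5}, so A = 5. So B, E can't be 5.
E must be 4 (only option left). Remove 4 from B, C.
B's domain is down to {3}, so B = 3. Strike 3 from C.
C must be 2 (only option left).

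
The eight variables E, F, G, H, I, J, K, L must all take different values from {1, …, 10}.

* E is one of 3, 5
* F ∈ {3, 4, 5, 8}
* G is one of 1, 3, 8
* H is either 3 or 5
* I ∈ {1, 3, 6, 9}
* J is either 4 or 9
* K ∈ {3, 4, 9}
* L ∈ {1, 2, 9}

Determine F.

8

Among the 8 variables, 2 fits only L (and all 8 values in {1, 2, 3, 4, 5, 6, 8, 9} must be used), so L = 2.
The 7 still-open variables draw from only 7 values {1, 3, 4, 5, 6, 8, 9}, so each is used; only I can be 6, hence I = 6.
Among the 6 still-open variables, 1 fits only G (and all 6 values in {1, 3, 4, 5, 8, 9} must be used), so G = 1.
The 5 still-open variables draw from only 5 values {3, 4, 5, 8, 9}, so each is used; only F can be 8, hence F = 8.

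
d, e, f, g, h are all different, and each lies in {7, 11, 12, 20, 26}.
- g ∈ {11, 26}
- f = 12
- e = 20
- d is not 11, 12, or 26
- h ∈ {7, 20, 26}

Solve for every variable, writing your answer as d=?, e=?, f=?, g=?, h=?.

e must be 20 (only option left). So d, h can't be 20.
That leaves f = 12.
d must be 7 (only option left). Remove 7 from h.
h's domain is down to {26}, so h = 26. Eliminate 26 elsewhere: g.
g has just one choice, so g = 11.

d=7, e=20, f=12, g=11, h=26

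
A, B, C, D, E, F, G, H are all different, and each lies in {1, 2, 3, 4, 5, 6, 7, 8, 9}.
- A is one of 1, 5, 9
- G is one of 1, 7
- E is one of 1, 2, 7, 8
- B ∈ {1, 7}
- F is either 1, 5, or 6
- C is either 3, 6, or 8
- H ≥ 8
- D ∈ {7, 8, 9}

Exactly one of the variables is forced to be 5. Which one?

A

Among the 8 variables, 2 fits only E (and all 8 values in {1, 2, 3, 5, 6, 7, 8, 9} must be used), so E = 2.
The 7 still-open variables together cover exactly {1, 3, 5, 6, 7, 8, 9} — 7 values for 7 variables — and 3 appears only in C's list, so C = 3.
The 6 still-open variables draw from only 6 values {1, 5, 6, 7, 8, 9}, so each is used; only F can be 6, hence F = 6.
The 5 still-open variables together cover exactly {1, 5, 7, 8, 9} — 5 values for 5 variables — and 5 appears only in A's list, so A = 5.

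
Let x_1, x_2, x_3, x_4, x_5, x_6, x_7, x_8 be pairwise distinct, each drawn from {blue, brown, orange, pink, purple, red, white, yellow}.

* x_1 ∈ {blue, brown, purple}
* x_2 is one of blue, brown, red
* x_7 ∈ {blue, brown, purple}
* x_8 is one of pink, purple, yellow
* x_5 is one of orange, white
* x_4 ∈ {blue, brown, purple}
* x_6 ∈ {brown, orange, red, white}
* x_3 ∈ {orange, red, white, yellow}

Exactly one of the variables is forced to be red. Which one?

Among the 8 variables, pink fits only x_8 (and all 8 values in {blue, brown, orange, pink, purple, red, white, yellow} must be used), so x_8 = pink.
Among the 7 still-open variables, yellow fits only x_3 (and all 7 values in {blue, brown, orange, purple, red, white, yellow} must be used), so x_3 = yellow.
x_1, x_4, x_7 share exactly the 3 values {blue, brown, purple}; by pigeonhole those values go to them, so strike blue, brown, purple from x_2, x_6.
So red goes to x_2.

x_2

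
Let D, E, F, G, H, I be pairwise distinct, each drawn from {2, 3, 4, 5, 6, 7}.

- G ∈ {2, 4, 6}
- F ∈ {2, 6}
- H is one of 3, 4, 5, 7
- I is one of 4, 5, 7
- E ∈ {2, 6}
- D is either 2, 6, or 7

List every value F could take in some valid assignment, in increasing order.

2, 6

Among the 6 variables, 3 fits only H (and all 6 values in {2, 3, 4, 5, 6, 7} must be used), so H = 3.
Among the 5 still-open variables, 5 fits only I (and all 5 values in {2, 4, 5, 6, 7} must be used), so I = 5.
The 4 still-open variables together cover exactly {2, 4, 6, 7} — 4 values for 4 variables — and 4 appears only in G's list, so G = 4.
Among the 3 still-open variables, 7 fits only D (and all 3 values in {2, 6, 7} must be used), so D = 7.
No further eliminations apply; F can still be any of 2, 6.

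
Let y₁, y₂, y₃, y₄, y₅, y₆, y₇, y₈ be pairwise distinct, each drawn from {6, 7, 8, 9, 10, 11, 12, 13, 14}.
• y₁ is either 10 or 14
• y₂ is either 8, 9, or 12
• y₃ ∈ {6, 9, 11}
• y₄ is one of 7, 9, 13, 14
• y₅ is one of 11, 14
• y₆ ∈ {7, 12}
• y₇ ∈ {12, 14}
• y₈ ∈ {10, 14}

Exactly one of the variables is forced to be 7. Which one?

y₆

y₁ and y₈ between them cover only {10, 14} — a naked pair. Remove those values from y₄, y₅, y₇.
y₅ has just one choice, so y₅ = 11. Strike 11 from y₃.
y₇ has just one choice, so y₇ = 12. Remove 12 from y₂, y₆.
So 7 goes to y₆.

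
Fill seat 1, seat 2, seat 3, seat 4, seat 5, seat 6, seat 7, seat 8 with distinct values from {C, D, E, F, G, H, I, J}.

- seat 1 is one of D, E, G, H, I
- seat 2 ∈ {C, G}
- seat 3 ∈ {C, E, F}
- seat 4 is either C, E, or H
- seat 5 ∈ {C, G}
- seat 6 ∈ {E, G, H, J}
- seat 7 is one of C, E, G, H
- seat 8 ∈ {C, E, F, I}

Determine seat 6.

J

The 8 variables draw from only 8 values {C, D, E, F, G, H, I, J}, so each is used; only seat 1 can be D, hence seat 1 = D.
Among the 7 still-open variables, I fits only seat 8 (and all 7 values in {C, E, F, G, H, I, J} must be used), so seat 8 = I.
The 6 still-open variables draw from only 6 values {C, E, F, G, H, J}, so each is used; only seat 3 can be F, hence seat 3 = F.
The 5 still-open variables together cover exactly {C, E, G, H, J} — 5 values for 5 variables — and J appears only in seat 6's list, so seat 6 = J.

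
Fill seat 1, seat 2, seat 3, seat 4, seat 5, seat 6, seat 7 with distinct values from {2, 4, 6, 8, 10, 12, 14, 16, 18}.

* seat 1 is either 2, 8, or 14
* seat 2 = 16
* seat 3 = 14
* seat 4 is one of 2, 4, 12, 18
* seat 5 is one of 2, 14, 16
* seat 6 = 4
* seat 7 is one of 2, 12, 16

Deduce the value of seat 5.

2

seat 2's domain is down to {16}, so seat 2 = 16. Remove 16 from seat 5, seat 7.
seat 3 has just one choice, so seat 3 = 14. Eliminate 14 elsewhere: seat 1, seat 5.
So seat 5 = 2.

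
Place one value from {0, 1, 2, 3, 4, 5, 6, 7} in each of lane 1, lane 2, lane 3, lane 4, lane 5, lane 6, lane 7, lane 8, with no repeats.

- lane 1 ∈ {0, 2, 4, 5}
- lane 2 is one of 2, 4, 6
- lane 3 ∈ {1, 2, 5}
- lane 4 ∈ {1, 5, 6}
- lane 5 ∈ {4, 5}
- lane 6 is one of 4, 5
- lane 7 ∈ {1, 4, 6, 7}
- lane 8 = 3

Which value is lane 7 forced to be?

7

lane 8 must be 3 (only option left).
The 7 still-open variables together cover exactly {0, 1, 2, 4, 5, 6, 7} — 7 values for 7 variables — and 0 appears only in lane 1's list, so lane 1 = 0.
The 6 still-open variables together cover exactly {1, 2, 4, 5, 6, 7} — 6 values for 6 variables — and 7 appears only in lane 7's list, so lane 7 = 7.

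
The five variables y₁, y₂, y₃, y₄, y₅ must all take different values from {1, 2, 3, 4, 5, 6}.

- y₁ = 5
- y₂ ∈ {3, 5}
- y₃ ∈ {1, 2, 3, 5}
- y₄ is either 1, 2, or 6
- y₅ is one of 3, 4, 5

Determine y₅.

y₁ must be 5 (only option left). So y₂, y₃, y₅ can't be 5.
y₂ has just one choice, so y₂ = 3. Eliminate 3 elsewhere: y₃, y₅.
So y₅ = 4.

4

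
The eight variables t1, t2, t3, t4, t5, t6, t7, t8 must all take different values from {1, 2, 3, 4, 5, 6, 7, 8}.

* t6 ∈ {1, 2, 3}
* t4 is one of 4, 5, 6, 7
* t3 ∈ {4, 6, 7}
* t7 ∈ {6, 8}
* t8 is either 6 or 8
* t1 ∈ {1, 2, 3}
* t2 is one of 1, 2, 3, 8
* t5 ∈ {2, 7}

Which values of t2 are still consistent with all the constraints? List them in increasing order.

1, 2, 3

The 8 variables together cover exactly {1, 2, 3, 4, 5, 6, 7, 8} — 8 values for 8 variables — and 5 appears only in t4's list, so t4 = 5.
The 7 still-open variables draw from only 7 values {1, 2, 3, 4, 6, 7, 8}, so each is used; only t3 can be 4, hence t3 = 4.
The 6 still-open variables draw from only 6 values {1, 2, 3, 6, 7, 8}, so each is used; only t5 can be 7, hence t5 = 7.
The 2 variables t7 and t8 are confined to {6, 8}, which locks those values in; drop them from t2.
No further eliminations apply; t2 can still be any of 1, 2, 3.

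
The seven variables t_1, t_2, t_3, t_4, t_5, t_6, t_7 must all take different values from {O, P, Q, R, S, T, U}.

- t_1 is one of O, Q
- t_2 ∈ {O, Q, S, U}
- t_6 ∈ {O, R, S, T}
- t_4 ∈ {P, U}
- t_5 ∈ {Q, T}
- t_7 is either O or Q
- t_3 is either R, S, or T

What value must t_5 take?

Among the 7 variables, P fits only t_4 (and all 7 values in {O, P, Q, R, S, T, U} must be used), so t_4 = P.
Among the 6 still-open variables, U fits only t_2 (and all 6 values in {O, Q, R, S, T, U} must be used), so t_2 = U.
The 2 variables t_1 and t_7 are confined to {O, Q}, which locks those values in; drop them from t_5, t_6.
So t_5 = T.

T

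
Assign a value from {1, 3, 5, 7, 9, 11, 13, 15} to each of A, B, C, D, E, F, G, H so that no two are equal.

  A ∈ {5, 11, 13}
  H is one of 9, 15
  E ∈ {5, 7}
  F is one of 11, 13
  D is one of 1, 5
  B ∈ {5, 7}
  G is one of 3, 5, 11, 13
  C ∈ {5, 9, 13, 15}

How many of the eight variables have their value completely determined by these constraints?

2

The 8 variables together cover exactly {1, 3, 5, 7, 9, 11, 13, 15} — 8 values for 8 variables — and 1 appears only in D's list, so D = 1.
Among the 7 still-open variables, 3 fits only G (and all 7 values in {3, 5, 7, 9, 11, 13, 15} must be used), so G = 3.
B and E between them cover only {5, 7} — a naked pair. Remove those values from A, C.
The 2 variables A and F are confined to {11, 13}, which locks those values in; drop them from C.
Determined: D=1, G=3. The other variables each still have more than one consistent value. That makes 2.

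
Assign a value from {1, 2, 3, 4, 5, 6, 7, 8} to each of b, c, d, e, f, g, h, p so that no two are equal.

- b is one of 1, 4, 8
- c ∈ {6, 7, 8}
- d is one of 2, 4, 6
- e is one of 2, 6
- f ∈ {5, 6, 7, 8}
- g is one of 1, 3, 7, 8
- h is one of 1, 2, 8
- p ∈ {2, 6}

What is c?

Among the 8 variables, 3 fits only g (and all 8 values in {1, 2, 3, 4, 5, 6, 7, 8} must be used), so g = 3.
Among the 7 still-open variables, 5 fits only f (and all 7 values in {1, 2, 4, 5, 6, 7, 8} must be used), so f = 5.
Among the 6 still-open variables, 7 fits only c (and all 6 values in {1, 2, 4, 6, 7, 8} must be used), so c = 7.

7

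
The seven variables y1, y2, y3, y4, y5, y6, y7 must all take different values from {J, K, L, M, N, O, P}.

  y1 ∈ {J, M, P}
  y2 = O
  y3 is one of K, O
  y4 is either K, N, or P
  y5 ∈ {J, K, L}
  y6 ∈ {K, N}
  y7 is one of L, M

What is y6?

N

y2 has just one choice, so y2 = O. So y3 can't be O.
y3's domain is down to {K}, so y3 = K. So y4, y5, y6 can't be K.
So y6 = N.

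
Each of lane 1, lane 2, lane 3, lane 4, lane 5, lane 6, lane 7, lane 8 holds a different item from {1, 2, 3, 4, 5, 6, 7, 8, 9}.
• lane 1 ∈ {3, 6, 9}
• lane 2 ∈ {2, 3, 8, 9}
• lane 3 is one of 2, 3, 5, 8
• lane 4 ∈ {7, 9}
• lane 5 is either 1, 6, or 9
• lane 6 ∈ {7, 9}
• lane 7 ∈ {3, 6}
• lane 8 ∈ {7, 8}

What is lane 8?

8

The 8 variables draw from only 8 values {1, 2, 3, 5, 6, 7, 8, 9}, so each is used; only lane 5 can be 1, hence lane 5 = 1.
Among the 7 still-open variables, 5 fits only lane 3 (and all 7 values in {2, 3, 5, 6, 7, 8, 9} must be used), so lane 3 = 5.
The 6 still-open variables draw from only 6 values {2, 3, 6, 7, 8, 9}, so each is used; only lane 2 can be 2, hence lane 2 = 2.
The 5 still-open variables together cover exactly {3, 6, 7, 8, 9} — 5 values for 5 variables — and 8 appears only in lane 8's list, so lane 8 = 8.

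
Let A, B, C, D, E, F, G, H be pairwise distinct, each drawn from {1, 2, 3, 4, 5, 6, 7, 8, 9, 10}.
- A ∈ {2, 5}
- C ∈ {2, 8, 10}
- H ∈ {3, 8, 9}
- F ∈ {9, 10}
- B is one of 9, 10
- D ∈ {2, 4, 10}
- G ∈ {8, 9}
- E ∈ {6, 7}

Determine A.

5

B and F share exactly the 2 values {9, 10}; by pigeonhole those values go to them, so strike 9, 10 from C, D, G, H.
G must be 8 (only option left). Eliminate 8 elsewhere: C, H.
H has just one choice, so H = 3.
That leaves C = 2. Strike 2 from A, D.
So A = 5.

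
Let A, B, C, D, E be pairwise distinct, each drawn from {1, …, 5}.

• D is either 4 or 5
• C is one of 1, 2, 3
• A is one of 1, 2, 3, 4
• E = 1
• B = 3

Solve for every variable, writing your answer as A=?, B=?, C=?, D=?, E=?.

A=4, B=3, C=2, D=5, E=1

B must be 3 (only option left). Remove 3 from A, C.
E's domain is down to {1}, so E = 1. So A, C can't be 1.
That leaves C = 2. So A can't be 2.
A must be 4 (only option left). Eliminate 4 elsewhere: D.
That leaves D = 5.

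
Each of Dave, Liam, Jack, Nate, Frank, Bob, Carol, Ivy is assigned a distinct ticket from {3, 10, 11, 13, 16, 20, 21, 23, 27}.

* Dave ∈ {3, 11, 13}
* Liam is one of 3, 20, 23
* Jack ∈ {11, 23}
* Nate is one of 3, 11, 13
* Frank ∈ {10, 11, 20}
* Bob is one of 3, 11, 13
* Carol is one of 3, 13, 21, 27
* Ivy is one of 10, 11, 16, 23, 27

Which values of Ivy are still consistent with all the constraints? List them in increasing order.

16, 27

The 3 variables Dave, Nate, Bob are confined to {3, 11, 13}, which locks those values in; drop them from Liam, Jack, Frank, Carol, Ivy.
Jack must be 23 (only option left). Eliminate 23 elsewhere: Liam, Ivy.
Liam has just one choice, so Liam = 20. Strike 20 from Frank.
Frank's domain is down to {10}, so Frank = 10. Eliminate 10 elsewhere: Ivy.
No further eliminations apply; Ivy can still be any of 16, 27.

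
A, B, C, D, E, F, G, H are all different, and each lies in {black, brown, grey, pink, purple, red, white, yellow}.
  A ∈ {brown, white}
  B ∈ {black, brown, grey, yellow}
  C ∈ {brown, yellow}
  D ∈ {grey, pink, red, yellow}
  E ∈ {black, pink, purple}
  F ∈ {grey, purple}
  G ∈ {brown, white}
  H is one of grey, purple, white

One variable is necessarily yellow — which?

C

The 8 variables together cover exactly {black, brown, grey, pink, purple, red, white, yellow} — 8 values for 8 variables — and red appears only in D's list, so D = red.
The 7 still-open variables together cover exactly {black, brown, grey, pink, purple, white, yellow} — 7 values for 7 variables — and pink appears only in E's list, so E = pink.
The 6 still-open variables together cover exactly {black, brown, grey, purple, white, yellow} — 6 values for 6 variables — and black appears only in B's list, so B = black.
Among the 5 still-open variables, yellow fits only C (and all 5 values in {brown, grey, purple, white, yellow} must be used), so C = yellow.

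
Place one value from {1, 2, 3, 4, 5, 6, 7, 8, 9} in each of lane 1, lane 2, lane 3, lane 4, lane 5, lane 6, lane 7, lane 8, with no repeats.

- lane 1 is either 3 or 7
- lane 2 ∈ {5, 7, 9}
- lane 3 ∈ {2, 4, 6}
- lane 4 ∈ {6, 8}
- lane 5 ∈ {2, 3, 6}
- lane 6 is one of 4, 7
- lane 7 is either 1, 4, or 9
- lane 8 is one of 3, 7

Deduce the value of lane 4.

8

lane 1 and lane 8 between them cover only {3, 7} — a naked pair. Remove those values from lane 2, lane 5, lane 6.
lane 6's domain is down to {4}, so lane 6 = 4. So lane 3, lane 7 can't be 4.
The 2 variables lane 3 and lane 5 are confined to {2, 6}, which locks those values in; drop them from lane 4.
So lane 4 = 8.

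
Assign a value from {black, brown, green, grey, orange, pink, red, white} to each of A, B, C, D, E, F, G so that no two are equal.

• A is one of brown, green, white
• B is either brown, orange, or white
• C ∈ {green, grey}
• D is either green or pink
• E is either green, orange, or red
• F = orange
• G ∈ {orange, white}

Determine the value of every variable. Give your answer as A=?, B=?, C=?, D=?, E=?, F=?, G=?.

A=green, B=brown, C=grey, D=pink, E=red, F=orange, G=white

F's domain is down to {orange}, so F = orange. Strike orange from B, E, G.
That leaves G = white. Strike white from A, B.
That leaves B = brown. Strike brown from A.
A has just one choice, so A = green. So C, D, E can't be green.
That leaves C = grey.
That leaves D = pink.
That leaves E = red.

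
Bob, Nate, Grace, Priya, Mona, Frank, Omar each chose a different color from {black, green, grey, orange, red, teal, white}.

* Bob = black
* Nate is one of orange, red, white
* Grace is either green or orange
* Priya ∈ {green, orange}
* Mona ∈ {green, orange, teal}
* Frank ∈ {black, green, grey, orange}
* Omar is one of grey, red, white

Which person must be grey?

Frank

Bob must be black (only option left). Remove black from Frank.
Among the 6 still-open variables, teal fits only Mona (and all 6 values in {green, grey, orange, red, teal, white} must be used), so Mona = teal.
Grace and Priya between them cover only {green, orange} — a naked pair. Remove those values from Nate, Frank.
So grey goes to Frank.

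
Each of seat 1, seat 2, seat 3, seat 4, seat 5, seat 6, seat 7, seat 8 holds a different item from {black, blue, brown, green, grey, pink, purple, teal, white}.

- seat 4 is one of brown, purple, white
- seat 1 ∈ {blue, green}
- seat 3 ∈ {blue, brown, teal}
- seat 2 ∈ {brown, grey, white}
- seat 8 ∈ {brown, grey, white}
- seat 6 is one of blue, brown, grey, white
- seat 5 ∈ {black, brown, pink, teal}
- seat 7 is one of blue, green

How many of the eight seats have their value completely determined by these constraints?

The 2 variables seat 1 and seat 7 are confined to {blue, green}, which locks those values in; drop them from seat 3, seat 6.
seat 2, seat 6, seat 8 between them cover only {brown, grey, white} — a naked triple. Remove those values from seat 3, seat 4, seat 5.
seat 3's domain is down to {teal}, so seat 3 = teal. So seat 5 can't be teal.
That leaves seat 4 = purple.
Determined: seat 3=teal, seat 4=purple. The other seats each still have more than one consistent value. That makes 2.

2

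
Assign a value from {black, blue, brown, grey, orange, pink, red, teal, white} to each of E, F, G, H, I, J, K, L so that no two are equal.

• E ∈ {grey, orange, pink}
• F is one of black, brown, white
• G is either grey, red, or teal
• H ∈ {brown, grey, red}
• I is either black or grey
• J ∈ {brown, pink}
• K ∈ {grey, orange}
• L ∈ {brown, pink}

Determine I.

black

The 8 variables together cover exactly {black, brown, grey, orange, pink, red, teal, white} — 8 values for 8 variables — and teal appears only in G's list, so G = teal.
The 7 still-open variables draw from only 7 values {black, brown, grey, orange, pink, red, white}, so each is used; only H can be red, hence H = red.
Among the 6 still-open variables, white fits only F (and all 6 values in {black, brown, grey, orange, pink, white} must be used), so F = white.
Among the 5 still-open variables, black fits only I (and all 5 values in {black, brown, grey, orange, pink} must be used), so I = black.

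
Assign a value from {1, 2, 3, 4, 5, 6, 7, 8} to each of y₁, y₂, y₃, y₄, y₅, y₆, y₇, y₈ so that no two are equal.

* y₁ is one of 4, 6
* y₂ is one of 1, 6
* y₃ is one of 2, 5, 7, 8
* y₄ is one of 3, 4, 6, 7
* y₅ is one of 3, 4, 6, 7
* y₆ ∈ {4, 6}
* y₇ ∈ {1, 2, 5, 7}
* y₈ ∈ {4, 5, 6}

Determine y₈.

The 8 variables together cover exactly {1, 2, 3, 4, 5, 6, 7, 8} — 8 values for 8 variables — and 8 appears only in y₃'s list, so y₃ = 8.
Among the 7 still-open variables, 2 fits only y₇ (and all 7 values in {1, 2, 3, 4, 5, 6, 7} must be used), so y₇ = 2.
The 6 still-open variables draw from only 6 values {1, 3, 4, 5, 6, 7}, so each is used; only y₂ can be 1, hence y₂ = 1.
The 5 still-open variables draw from only 5 values {3, 4, 5, 6, 7}, so each is used; only y₈ can be 5, hence y₈ = 5.

5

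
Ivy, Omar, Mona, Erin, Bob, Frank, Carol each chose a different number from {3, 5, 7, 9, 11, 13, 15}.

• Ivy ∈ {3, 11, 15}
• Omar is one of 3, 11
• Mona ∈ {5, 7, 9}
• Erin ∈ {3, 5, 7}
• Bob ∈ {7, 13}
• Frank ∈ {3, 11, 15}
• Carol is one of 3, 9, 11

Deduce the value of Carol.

9

The 7 variables together cover exactly {3, 5, 7, 9, 11, 13, 15} — 7 values for 7 variables — and 13 appears only in Bob's list, so Bob = 13.
Ivy, Omar, Frank share exactly the 3 values {3, 11, 15}; by pigeonhole those values go to them, so strike 3, 11, 15 from Erin, Carol.
So Carol = 9.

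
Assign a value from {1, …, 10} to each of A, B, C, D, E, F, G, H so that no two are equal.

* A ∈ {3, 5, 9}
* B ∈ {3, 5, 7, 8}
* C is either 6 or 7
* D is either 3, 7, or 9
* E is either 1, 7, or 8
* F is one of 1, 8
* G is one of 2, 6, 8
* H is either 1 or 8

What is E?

7

The 8 variables together cover exactly {1, 2, 3, 5, 6, 7, 8, 9} — 8 values for 8 variables — and 2 appears only in G's list, so G = 2.
Among the 7 still-open variables, 6 fits only C (and all 7 values in {1, 3, 5, 6, 7, 8, 9} must be used), so C = 6.
F and H between them cover only {1, 8} — a naked pair. Remove those values from B, E.
So E = 7.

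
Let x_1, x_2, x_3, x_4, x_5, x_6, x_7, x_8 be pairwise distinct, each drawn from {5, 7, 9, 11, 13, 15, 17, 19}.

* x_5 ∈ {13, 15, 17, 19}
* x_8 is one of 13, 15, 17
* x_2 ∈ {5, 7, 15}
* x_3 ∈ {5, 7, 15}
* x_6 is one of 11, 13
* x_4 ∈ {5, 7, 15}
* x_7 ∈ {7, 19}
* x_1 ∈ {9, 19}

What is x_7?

19

The 8 variables together cover exactly {5, 7, 9, 11, 13, 15, 17, 19} — 8 values for 8 variables — and 9 appears only in x_1's list, so x_1 = 9.
The 7 still-open variables draw from only 7 values {5, 7, 11, 13, 15, 17, 19}, so each is used; only x_6 can be 11, hence x_6 = 11.
x_2, x_3, x_4 share exactly the 3 values {5, 7, 15}; by pigeonhole those values go to them, so strike 5, 7, 15 from x_5, x_7, x_8.
So x_7 = 19.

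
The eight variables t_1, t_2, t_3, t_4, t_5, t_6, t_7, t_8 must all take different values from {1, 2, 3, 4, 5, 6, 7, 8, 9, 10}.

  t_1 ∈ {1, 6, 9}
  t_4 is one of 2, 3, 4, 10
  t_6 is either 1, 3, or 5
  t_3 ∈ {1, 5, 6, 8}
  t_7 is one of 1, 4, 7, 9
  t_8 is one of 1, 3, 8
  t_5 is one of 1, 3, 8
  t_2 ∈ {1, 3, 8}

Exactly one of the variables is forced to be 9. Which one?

t_2, t_5, t_8 share exactly the 3 values {1, 3, 8}; by pigeonhole those values go to them, so strike 1, 3, 8 from t_1, t_3, t_4, t_6, t_7.
t_6 must be 5 (only option left). Remove 5 from t_3.
That leaves t_3 = 6. Strike 6 from t_1.
So 9 goes to t_1.

t_1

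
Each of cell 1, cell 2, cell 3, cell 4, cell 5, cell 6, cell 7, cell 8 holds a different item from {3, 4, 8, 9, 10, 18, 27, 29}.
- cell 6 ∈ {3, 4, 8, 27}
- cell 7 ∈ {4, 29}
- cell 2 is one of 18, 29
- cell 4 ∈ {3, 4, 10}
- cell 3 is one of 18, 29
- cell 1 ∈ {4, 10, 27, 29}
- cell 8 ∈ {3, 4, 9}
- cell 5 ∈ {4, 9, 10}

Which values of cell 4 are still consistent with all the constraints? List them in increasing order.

3, 10

The 8 variables together cover exactly {3, 4, 8, 9, 10, 18, 27, 29} — 8 values for 8 variables — and 8 appears only in cell 6's list, so cell 6 = 8.
Among the 7 still-open variables, 27 fits only cell 1 (and all 7 values in {3, 4, 9, 10, 18, 27, 29} must be used), so cell 1 = 27.
cell 2 and cell 3 share exactly the 2 values {18, 29}; by pigeonhole those values go to them, so strike 18, 29 from cell 7.
cell 7 has just one choice, so cell 7 = 4. Strike 4 from cell 4, cell 5, cell 8.
No further eliminations apply; cell 4 can still be any of 3, 10.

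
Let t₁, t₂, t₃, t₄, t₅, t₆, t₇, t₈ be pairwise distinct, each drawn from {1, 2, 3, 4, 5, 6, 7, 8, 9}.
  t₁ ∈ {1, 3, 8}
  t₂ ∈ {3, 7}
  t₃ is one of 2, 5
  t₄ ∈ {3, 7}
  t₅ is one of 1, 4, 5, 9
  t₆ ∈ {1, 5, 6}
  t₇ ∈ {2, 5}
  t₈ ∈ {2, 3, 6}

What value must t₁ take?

8

The 2 variables t₂ and t₄ are confined to {3, 7}, which locks those values in; drop them from t₁, t₈.
t₃ and t₇ between them cover only {2, 5} — a naked pair. Remove those values from t₅, t₆, t₈.
t₈ must be 6 (only option left). So t₆ can't be 6.
t₆'s domain is down to {1}, so t₆ = 1. Eliminate 1 elsewhere: t₁, t₅.
So t₁ = 8.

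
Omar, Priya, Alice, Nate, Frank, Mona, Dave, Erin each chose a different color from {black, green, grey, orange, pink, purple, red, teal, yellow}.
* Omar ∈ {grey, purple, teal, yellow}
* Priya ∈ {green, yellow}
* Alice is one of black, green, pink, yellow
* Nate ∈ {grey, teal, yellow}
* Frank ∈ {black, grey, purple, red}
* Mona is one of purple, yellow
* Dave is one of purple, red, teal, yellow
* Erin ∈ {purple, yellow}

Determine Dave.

Among the 8 variables, pink fits only Alice (and all 8 values in {black, green, grey, pink, purple, red, teal, yellow} must be used), so Alice = pink.
The 7 still-open variables draw from only 7 values {black, green, grey, purple, red, teal, yellow}, so each is used; only Frank can be black, hence Frank = black.
Among the 6 still-open variables, green fits only Priya (and all 6 values in {green, grey, purple, red, teal, yellow} must be used), so Priya = green.
Among the 5 still-open variables, red fits only Dave (and all 5 values in {grey, purple, red, teal, yellow} must be used), so Dave = red.

red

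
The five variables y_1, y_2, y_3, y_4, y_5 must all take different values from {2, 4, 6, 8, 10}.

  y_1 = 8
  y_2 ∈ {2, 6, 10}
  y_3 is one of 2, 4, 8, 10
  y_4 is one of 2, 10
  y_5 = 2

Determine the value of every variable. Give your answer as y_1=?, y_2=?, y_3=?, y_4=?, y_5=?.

y_1=8, y_2=6, y_3=4, y_4=10, y_5=2

y_1 must be 8 (only option left). Remove 8 from y_3.
That leaves y_5 = 2. So y_2, y_3, y_4 can't be 2.
y_4 must be 10 (only option left). Remove 10 from y_2, y_3.
y_2's domain is down to {6}, so y_2 = 6.
That leaves y_3 = 4.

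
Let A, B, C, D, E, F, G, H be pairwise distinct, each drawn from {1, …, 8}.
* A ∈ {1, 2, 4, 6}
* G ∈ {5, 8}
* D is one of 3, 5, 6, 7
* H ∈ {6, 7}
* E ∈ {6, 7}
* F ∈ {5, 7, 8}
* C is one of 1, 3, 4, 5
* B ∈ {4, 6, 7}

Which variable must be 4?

Among the 8 variables, 2 fits only A (and all 8 values in {1, 2, 3, 4, 5, 6, 7, 8} must be used), so A = 2.
The 7 still-open variables draw from only 7 values {1, 3, 4, 5, 6, 7, 8}, so each is used; only C can be 1, hence C = 1.
The 6 still-open variables together cover exactly {3, 4, 5, 6, 7, 8} — 6 values for 6 variables — and 3 appears only in D's list, so D = 3.
The 5 still-open variables together cover exactly {4, 5, 6, 7, 8} — 5 values for 5 variables — and 4 appears only in B's list, so B = 4.

B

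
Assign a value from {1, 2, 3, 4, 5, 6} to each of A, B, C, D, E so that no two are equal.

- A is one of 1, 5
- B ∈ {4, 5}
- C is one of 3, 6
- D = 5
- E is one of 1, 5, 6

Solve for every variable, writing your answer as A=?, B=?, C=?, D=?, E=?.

A=1, B=4, C=3, D=5, E=6

D must be 5 (only option left). Strike 5 from A, B, E.
That leaves A = 1. Strike 1 from E.
B must be 4 (only option left).
E's domain is down to {6}, so E = 6. Eliminate 6 elsewhere: C.
That leaves C = 3.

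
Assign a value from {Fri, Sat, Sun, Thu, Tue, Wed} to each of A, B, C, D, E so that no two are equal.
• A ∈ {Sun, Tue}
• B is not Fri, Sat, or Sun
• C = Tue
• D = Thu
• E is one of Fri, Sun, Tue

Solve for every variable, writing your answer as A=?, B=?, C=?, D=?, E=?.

A=Sun, B=Wed, C=Tue, D=Thu, E=Fri

C has just one choice, so C = Tue. Remove Tue from A, B, E.
D's domain is down to {Thu}, so D = Thu. Strike Thu from B.
That leaves A = Sun. Remove Sun from E.
B has just one choice, so B = Wed.
E's domain is down to {Fri}, so E = Fri.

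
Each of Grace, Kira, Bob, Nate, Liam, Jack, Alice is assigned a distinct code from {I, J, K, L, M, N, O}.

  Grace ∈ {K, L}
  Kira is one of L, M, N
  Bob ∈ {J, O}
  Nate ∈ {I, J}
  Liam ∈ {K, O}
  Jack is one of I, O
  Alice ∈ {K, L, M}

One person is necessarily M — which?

The 7 variables together cover exactly {I, J, K, L, M, N, O} — 7 values for 7 variables — and N appears only in Kira's list, so Kira = N.
The 6 still-open variables together cover exactly {I, J, K, L, M, O} — 6 values for 6 variables — and M appears only in Alice's list, so Alice = M.

Alice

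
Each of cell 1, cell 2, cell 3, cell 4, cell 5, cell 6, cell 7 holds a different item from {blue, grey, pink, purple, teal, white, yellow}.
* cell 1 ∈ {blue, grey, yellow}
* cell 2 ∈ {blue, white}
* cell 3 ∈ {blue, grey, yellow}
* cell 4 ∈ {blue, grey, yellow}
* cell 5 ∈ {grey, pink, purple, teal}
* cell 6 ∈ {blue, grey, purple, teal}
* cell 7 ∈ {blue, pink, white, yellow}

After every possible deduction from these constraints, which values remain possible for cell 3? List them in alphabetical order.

The 3 variables cell 1, cell 3, cell 4 are confined to {blue, grey, yellow}, which locks those values in; drop them from cell 2, cell 5, cell 6, cell 7.
cell 2's domain is down to {white}, so cell 2 = white. Eliminate white elsewhere: cell 7.
cell 7 has just one choice, so cell 7 = pink. Remove pink from cell 5.
No further eliminations apply; cell 3 can still be any of blue, grey, yellow.

blue, grey, yellow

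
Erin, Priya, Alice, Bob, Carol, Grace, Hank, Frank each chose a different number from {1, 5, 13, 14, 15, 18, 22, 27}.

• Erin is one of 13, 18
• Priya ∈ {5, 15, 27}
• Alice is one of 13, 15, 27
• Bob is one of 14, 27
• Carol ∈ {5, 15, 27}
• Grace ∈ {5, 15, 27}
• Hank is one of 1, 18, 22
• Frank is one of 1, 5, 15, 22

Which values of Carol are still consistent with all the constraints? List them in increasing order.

5, 15, 27

Among the 8 variables, 14 fits only Bob (and all 8 values in {1, 5, 13, 14, 15, 18, 22, 27} must be used), so Bob = 14.
Priya, Carol, Grace between them cover only {5, 15, 27} — a naked triple. Remove those values from Alice, Frank.
Alice's domain is down to {13}, so Alice = 13. So Erin can't be 13.
Erin has just one choice, so Erin = 18. Eliminate 18 elsewhere: Hank.
No further eliminations apply; Carol can still be any of 5, 15, 27.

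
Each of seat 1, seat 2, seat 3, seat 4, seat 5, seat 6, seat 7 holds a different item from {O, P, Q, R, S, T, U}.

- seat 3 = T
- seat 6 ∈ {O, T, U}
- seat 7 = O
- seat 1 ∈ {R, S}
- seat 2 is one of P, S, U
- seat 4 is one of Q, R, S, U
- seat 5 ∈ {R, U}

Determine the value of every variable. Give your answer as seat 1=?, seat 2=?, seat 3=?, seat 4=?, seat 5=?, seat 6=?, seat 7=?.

seat 1=S, seat 2=P, seat 3=T, seat 4=Q, seat 5=R, seat 6=U, seat 7=O

seat 3 has just one choice, so seat 3 = T. So seat 6 can't be T.
seat 7 must be O (only option left). Remove O from seat 6.
seat 6's domain is down to {U}, so seat 6 = U. Eliminate U elsewhere: seat 2, seat 4, seat 5.
seat 5's domain is down to {R}, so seat 5 = R. So seat 1, seat 4 can't be R.
seat 1's domain is down to {S}, so seat 1 = S. So seat 2, seat 4 can't be S.
seat 2 must be P (only option left).
seat 4's domain is down to {Q}, so seat 4 = Q.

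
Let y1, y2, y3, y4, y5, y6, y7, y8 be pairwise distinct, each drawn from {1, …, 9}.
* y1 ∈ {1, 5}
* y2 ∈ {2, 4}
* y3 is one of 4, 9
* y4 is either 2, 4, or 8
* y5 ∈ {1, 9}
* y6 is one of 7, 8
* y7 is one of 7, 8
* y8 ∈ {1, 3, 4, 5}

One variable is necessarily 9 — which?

y3

The 8 variables draw from only 8 values {1, 2, 3, 4, 5, 7, 8, 9}, so each is used; only y8 can be 3, hence y8 = 3.
Among the 7 still-open variables, 5 fits only y1 (and all 7 values in {1, 2, 4, 5, 7, 8, 9} must be used), so y1 = 5.
The 6 still-open variables draw from only 6 values {1, 2, 4, 7, 8, 9}, so each is used; only y5 can be 1, hence y5 = 1.
The 5 still-open variables together cover exactly {2, 4, 7, 8, 9} — 5 values for 5 variables — and 9 appears only in y3's list, so y3 = 9.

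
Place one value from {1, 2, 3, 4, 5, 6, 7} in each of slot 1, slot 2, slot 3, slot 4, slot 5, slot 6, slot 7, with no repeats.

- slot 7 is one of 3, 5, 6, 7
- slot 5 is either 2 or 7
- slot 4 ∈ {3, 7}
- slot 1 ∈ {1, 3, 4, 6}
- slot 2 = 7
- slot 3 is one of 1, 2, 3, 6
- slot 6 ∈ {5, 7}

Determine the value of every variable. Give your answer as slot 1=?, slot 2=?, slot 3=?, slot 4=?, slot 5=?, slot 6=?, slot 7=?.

slot 1=4, slot 2=7, slot 3=1, slot 4=3, slot 5=2, slot 6=5, slot 7=6

slot 2 has just one choice, so slot 2 = 7. Strike 7 from slot 4, slot 5, slot 6, slot 7.
That leaves slot 4 = 3. Remove 3 from slot 1, slot 3, slot 7.
slot 5 has just one choice, so slot 5 = 2. Strike 2 from slot 3.
slot 6 must be 5 (only option left). So slot 7 can't be 5.
That leaves slot 7 = 6. Remove 6 from slot 1, slot 3.
slot 3 must be 1 (only option left). Strike 1 from slot 1.
slot 1 has just one choice, so slot 1 = 4.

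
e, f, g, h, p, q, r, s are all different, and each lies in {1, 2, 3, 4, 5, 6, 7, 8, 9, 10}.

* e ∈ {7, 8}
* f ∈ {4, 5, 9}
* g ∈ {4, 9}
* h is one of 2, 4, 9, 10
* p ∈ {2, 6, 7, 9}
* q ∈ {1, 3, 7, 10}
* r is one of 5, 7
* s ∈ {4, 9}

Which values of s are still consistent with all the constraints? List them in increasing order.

4, 9

g and s between them cover only {4, 9} — a naked pair. Remove those values from f, h, p.
f has just one choice, so f = 5. Remove 5 from r.
r has just one choice, so r = 7. Remove 7 from e, p, q.
e must be 8 (only option left).
No further eliminations apply; s can still be any of 4, 9.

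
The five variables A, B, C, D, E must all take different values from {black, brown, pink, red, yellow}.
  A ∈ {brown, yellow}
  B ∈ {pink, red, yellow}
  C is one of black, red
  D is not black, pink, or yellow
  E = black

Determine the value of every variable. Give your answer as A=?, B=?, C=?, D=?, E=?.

A=yellow, B=pink, C=red, D=brown, E=black

E's domain is down to {black}, so E = black. Strike black from C.
C has just one choice, so C = red. Strike red from B, D.
D must be brown (only option left). Eliminate brown elsewhere: A.
A must be yellow (only option left). Strike yellow from B.
That leaves B = pink.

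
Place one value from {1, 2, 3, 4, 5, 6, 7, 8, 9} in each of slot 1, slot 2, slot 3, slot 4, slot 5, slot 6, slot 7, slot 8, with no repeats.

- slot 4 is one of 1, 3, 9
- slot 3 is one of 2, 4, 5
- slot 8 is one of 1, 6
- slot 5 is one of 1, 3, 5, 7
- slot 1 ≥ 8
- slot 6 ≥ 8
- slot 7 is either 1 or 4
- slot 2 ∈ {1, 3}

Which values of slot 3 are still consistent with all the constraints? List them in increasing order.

slot 1 and slot 6 share exactly the 2 values {8, 9}; by pigeonhole those values go to them, so strike 8, 9 from slot 4.
slot 2 and slot 4 between them cover only {1, 3} — a naked pair. Remove those values from slot 5, slot 7, slot 8.
slot 7 has just one choice, so slot 7 = 4. Eliminate 4 elsewhere: slot 3.
slot 8 must be 6 (only option left).
No further eliminations apply; slot 3 can still be any of 2, 5.

2, 5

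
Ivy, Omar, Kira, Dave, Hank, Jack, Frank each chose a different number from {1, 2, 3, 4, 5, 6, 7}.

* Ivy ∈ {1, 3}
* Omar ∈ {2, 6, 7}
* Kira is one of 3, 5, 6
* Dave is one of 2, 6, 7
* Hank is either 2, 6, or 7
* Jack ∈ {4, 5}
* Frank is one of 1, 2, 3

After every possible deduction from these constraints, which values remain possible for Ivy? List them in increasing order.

The 7 variables draw from only 7 values {1, 2, 3, 4, 5, 6, 7}, so each is used; only Jack can be 4, hence Jack = 4.
The 6 still-open variables together cover exactly {1, 2, 3, 5, 6, 7} — 6 values for 6 variables — and 5 appears only in Kira's list, so Kira = 5.
The 3 variables Omar, Dave, Hank are confined to {2, 6, 7}, which locks those values in; drop them from Frank.
No further eliminations apply; Ivy can still be any of 1, 3.

1, 3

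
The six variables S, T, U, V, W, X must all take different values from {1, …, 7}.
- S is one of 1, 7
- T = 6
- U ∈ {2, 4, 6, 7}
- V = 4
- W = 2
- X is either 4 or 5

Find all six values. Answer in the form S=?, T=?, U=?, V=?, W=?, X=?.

T must be 6 (only option left). Eliminate 6 elsewhere: U.
V's domain is down to {4}, so V = 4. Strike 4 from U, X.
That leaves W = 2. Strike 2 from U.
X's domain is down to {5}, so X = 5.
U must be 7 (only option left). So S can't be 7.
S has just one choice, so S = 1.

S=1, T=6, U=7, V=4, W=2, X=5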